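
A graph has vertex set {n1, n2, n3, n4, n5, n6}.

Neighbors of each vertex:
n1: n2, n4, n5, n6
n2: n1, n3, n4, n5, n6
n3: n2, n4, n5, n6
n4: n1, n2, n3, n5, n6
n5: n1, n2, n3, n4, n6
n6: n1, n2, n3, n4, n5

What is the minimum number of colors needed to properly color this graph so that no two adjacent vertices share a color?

n2, n3, n4, n5, n6 are pairwise adjacent (a clique of size 5), so at least 5 colors are needed.
One proper 5-coloring: n1=5, n2=3, n3=5, n4=2, n5=4, n6=1. No two adjacent vertices share a color.

5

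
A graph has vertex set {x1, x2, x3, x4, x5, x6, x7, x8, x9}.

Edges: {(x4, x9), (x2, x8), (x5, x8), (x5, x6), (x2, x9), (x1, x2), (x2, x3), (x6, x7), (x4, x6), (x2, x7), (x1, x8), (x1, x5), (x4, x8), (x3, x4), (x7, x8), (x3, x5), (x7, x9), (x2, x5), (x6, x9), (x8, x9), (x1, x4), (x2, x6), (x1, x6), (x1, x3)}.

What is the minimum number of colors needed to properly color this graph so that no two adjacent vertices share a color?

4

x2, x6, x7, x9 are pairwise adjacent (a clique of size 4), so at least 4 colors are needed.
4 colors suffice: x1=3, x2=1, x3=2, x4=1, x5=4, x6=2, x7=4, x8=2, x9=3. Every edge joins two different colors.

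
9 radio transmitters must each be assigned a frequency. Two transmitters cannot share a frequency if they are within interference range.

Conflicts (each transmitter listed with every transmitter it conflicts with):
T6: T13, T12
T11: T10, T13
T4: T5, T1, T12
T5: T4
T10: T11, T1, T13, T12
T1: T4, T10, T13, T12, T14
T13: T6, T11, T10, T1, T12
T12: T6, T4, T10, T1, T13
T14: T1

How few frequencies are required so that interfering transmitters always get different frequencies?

4

T10, T1, T13, T12 pairwise conflict, so at least 4 frequencies are needed.
A valid assignment using 4 frequencies: T6=2, T11=1, T4=3, T5=1, T10=4, T1=2, T13=3, T12=1, T14=1. Every pair that conflicts lands in different frequencies.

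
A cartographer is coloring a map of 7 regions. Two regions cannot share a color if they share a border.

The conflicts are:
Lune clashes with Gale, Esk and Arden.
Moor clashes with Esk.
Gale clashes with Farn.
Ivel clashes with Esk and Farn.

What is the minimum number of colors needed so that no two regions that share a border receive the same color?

The cycle Ivel-Esk-Lune-Gale-Farn-Ivel has odd length 5, so it cannot be 2-colored; at least 3 colors are needed.
3 colors suffice: color 1 → {Esk, Arden, Farn}; color 2 → {Lune, Moor, Ivel}; color 3 → {Gale}. Every pair that conflicts lands in different colors.

3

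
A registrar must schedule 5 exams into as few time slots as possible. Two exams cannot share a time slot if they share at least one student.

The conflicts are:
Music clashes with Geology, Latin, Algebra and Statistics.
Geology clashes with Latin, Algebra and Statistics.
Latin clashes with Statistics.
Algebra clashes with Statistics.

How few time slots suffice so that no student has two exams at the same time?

Music, Geology, Algebra, Statistics all conflict with each other, so at least 4 time slots are needed.
4 time slots suffice: time slot 1 → {Music}; time slot 2 → {Statistics}; time slot 3 → {Geology}; time slot 4 → {Latin, Algebra}. Each listed conflict is separated.

4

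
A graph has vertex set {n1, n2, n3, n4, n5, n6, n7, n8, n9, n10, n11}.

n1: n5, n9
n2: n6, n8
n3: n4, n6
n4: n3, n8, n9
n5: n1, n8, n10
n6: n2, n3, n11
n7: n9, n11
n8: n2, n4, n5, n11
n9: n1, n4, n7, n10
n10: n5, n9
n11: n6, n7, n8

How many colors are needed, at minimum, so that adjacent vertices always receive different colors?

3

The cycle n9-n4-n8-n5-n10-n9 has odd length 5, so it cannot be 2-colored; at least 3 colors are needed.
One proper 3-coloring: n1=green, n2=blue, n3=green, n4=blue, n5=blue, n6=red, n7=green, n8=red, n9=red, n10=green, n11=blue. Each edge has distinct colors on its endpoints.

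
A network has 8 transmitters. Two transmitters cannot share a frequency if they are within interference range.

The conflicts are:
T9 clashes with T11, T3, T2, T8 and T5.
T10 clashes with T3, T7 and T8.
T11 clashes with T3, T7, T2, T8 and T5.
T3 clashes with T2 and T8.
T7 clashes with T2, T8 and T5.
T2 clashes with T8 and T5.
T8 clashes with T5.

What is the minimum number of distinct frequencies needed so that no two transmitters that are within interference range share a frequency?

T9, T11, T3, T2, T8 pairwise conflict, so at least 5 frequencies are needed.
5 frequencies suffice: frequency 1 → {T8}; frequency 2 → {T10, T11}; frequency 3 → {T2}; frequency 4 → {T9, T7}; frequency 5 → {T3, T5}. Each listed conflict is separated.

5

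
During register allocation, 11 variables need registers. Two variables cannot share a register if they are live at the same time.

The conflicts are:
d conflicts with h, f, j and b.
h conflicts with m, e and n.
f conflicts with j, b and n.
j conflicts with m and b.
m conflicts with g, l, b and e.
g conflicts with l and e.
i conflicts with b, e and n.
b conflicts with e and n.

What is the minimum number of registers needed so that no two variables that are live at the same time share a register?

4

d, f, j, b pairwise conflict, so at least 4 registers are needed.
4 registers suffice: register 1 → {h, g, b}; register 2 → {d, m, n}; register 3 → {f, l, e}; register 4 → {j, i}. Each listed conflict is separated.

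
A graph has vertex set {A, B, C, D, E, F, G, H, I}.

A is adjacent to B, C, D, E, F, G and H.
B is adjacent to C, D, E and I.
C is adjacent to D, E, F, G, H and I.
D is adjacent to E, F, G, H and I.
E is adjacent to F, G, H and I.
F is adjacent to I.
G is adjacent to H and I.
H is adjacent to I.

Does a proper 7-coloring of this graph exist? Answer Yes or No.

The chromatic number is 6. A, C, D, E, G, H form a clique, so at least 6 colors are needed.
6 colors suffice: color 1 → {E}; color 2 → {D}; color 3 → {C}; color 4 → {A, I}; color 5 → {B, F, H}; color 6 → {G}.
Since 7 ≥ 6, a proper 7-coloring certainly exists.

Yes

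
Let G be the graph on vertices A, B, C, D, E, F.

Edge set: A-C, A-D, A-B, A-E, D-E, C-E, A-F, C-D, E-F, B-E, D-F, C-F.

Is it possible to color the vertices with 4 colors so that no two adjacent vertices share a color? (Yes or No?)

A, C, D, E, F are pairwise adjacent (a clique of size 5), so at least 5 colors are needed.
So 4 colors are not enough.

No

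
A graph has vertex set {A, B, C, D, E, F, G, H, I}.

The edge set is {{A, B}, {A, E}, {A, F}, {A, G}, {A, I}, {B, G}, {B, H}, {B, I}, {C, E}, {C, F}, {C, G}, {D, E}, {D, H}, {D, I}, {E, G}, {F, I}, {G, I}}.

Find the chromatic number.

A, B, G, I are pairwise adjacent (a clique of size 4), so at least 4 colors are needed.
A valid assignment using 4 colors: A=3, B=4, C=3, D=1, E=2, F=1, G=1, H=2, I=2. No two adjacent vertices share a color.

4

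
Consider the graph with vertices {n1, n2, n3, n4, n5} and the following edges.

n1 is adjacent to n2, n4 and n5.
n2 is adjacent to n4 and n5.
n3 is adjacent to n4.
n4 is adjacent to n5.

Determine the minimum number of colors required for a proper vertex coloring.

4

n1, n2, n4, n5 are pairwise adjacent (a clique of size 4), so at least 4 colors are needed.
One proper 4-coloring: n1=2, n2=4, n3=2, n4=1, n5=3. No two adjacent vertices share a color.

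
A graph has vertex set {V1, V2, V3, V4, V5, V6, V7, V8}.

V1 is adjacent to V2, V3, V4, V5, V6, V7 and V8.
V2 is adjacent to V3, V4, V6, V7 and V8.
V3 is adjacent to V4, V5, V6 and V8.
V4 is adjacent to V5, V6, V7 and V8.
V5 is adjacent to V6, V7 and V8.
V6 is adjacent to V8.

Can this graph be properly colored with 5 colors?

No

V1, V2, V3, V4, V6, V8 are mutually adjacent (a clique of size 6), so at least 6 colors are needed.
So 5 colors are not enough.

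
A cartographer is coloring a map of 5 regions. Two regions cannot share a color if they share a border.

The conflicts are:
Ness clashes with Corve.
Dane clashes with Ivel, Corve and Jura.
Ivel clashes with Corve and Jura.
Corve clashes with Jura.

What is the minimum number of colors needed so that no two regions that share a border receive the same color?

4

Dane, Ivel, Corve, Jura pairwise conflict, so at least 4 colors are needed.
A valid assignment using 4 colors: Ness=2, Dane=3, Ivel=4, Corve=1, Jura=2. Every pair that conflicts lands in different colors.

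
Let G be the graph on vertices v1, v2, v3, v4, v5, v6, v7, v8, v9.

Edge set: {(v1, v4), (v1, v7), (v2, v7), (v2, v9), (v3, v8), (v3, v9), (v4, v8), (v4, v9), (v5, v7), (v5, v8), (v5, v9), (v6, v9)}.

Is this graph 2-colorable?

No

The cycle v1-v4-v8-v5-v7-v1 has odd length 5, so it cannot be 2-colored; at least 3 colors are needed.
So 2 colors are not enough.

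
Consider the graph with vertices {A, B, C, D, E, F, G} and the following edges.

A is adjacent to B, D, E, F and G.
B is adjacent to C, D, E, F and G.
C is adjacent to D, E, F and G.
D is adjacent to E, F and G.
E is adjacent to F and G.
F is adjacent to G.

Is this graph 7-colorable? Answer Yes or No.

Yes

The chromatic number is 6. B, C, D, E, F, G are pairwise adjacent (a clique of size 6), so at least 6 colors are needed.
A valid assignment using 6 colors: A=6, B=4, C=6, D=1, E=3, F=5, G=2.
Since 7 ≥ 6, a proper 7-coloring certainly exists.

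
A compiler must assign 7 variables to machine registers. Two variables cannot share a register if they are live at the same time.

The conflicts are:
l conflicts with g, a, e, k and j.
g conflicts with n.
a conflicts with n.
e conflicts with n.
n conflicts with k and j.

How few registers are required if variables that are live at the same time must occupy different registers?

n and k conflict, so at least 2 registers are needed.
2 registers suffice: l=1, g=2, a=2, e=2, n=1, k=2, j=2. No two conflicting variables share a register.

2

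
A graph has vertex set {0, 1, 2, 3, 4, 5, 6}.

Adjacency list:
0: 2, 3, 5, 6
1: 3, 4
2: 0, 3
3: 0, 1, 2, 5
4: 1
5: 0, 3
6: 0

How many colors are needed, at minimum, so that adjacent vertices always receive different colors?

3

0, 2, 3 form a triangle, so at least 3 colors are needed.
3 colors suffice: color a → {3, 4, 6}; color b → {0, 1}; color c → {2, 5}. No two adjacent vertices share a color.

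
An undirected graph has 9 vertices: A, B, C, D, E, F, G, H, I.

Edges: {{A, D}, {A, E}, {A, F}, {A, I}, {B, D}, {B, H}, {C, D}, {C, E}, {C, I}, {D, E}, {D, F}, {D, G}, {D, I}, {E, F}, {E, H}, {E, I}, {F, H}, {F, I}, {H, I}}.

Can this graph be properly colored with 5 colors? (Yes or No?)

The chromatic number is 5. A, D, E, F, I are mutually adjacent (a clique of size 5), so at least 5 colors are needed.
A valid assignment using 5 colors: A=5, B=2, C=4, D=1, E=3, F=4, G=2, H=1, I=2.
That is already a proper 5-coloring.

Yes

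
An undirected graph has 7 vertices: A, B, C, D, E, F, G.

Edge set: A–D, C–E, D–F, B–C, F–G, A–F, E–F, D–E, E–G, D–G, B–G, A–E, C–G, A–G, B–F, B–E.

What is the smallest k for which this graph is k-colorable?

A, D, E, F, G form a clique, so at least 5 colors are needed.
One proper 5-coloring: A=yellow, B=yellow, C=green, D=purple, E=blue, F=green, G=red. Each edge has distinct colors on its endpoints.

5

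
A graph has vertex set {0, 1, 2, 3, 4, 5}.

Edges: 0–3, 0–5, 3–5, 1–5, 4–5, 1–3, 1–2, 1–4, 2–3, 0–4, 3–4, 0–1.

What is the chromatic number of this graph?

0, 1, 3, 4, 5 are pairwise adjacent (a clique of size 5), so at least 5 colors are needed.
A valid assignment using 5 colors: 0=green, 1=red, 2=green, 3=blue, 4=purple, 5=yellow. Each edge has distinct colors on its endpoints.

5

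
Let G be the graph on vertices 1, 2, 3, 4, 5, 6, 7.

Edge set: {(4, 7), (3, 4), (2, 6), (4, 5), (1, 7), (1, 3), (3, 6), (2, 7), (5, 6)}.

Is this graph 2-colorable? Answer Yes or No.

No

The cycle 2-6-3-4-7-2 has odd length 5, so it cannot be 2-colored; at least 3 colors are needed.
So 2 colors are not enough.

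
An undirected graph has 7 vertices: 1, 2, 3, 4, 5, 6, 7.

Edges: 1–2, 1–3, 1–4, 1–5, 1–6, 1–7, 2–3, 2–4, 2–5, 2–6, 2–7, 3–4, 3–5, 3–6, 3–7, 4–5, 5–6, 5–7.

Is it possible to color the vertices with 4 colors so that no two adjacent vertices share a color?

No

1, 2, 3, 5, 7 are mutually adjacent (a clique of size 5), so at least 5 colors are needed.
So 4 colors are not enough.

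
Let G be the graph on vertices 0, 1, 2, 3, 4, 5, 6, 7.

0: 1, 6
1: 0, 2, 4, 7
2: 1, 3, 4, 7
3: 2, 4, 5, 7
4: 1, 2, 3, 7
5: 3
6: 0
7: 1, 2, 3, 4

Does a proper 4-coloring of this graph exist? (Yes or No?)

Yes

The chromatic number is 4. 2, 3, 4, 7 form a clique, so at least 4 colors are needed.
One proper 4-coloring: 0=a, 1=b, 2=a, 3=b, 4=d, 5=a, 6=b, 7=c.
That is already a proper 4-coloring.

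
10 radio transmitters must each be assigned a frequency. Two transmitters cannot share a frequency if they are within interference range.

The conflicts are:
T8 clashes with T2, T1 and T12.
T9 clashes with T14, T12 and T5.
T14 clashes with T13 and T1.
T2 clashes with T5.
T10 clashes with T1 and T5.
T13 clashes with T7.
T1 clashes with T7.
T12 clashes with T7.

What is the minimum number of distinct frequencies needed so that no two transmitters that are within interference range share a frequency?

3

The cycle T2-T8-T1-T10-T5-T2 has odd length 5, so it cannot be 2-colored; at least 3 frequencies are needed.
3 frequencies suffice: frequency 1 → {T9, T2, T13, T1}; frequency 2 → {T8, T14, T5, T7}; frequency 3 → {T10, T12}. Every pair that conflicts lands in different frequencies.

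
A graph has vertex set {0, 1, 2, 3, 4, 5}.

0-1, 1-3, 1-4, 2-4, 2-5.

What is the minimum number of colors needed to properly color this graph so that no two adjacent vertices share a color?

2 and 5 are adjacent, so at least 2 colors are needed.
2 colors suffice: 0=b, 1=a, 2=a, 3=b, 4=b, 5=b. Every edge joins two different colors.

2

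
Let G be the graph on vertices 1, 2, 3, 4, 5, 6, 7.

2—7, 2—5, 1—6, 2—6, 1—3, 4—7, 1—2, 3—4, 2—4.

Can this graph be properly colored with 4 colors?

Yes

The chromatic number is 3. 1, 2, 6 form a triangle, so at least 3 colors are needed.
3 colors suffice: color a → {2, 3}; color b → {1, 4, 5}; color c → {6, 7}.
Since 4 ≥ 3, a proper 4-coloring certainly exists.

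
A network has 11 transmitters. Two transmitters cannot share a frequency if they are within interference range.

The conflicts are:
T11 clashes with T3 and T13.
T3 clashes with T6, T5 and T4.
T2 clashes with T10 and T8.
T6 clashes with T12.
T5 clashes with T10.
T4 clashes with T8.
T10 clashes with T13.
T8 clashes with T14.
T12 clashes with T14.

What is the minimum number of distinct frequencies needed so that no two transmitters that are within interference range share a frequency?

3

The cycle T3-T11-T13-T10-T5-T3 has odd length 5, so it cannot be 2-colored; at least 3 frequencies are needed.
3 frequencies suffice: T11=3, T3=1, T2=2, T6=2, T5=2, T4=2, T10=1, T8=1, T12=1, T13=2, T14=2. Each listed conflict is separated.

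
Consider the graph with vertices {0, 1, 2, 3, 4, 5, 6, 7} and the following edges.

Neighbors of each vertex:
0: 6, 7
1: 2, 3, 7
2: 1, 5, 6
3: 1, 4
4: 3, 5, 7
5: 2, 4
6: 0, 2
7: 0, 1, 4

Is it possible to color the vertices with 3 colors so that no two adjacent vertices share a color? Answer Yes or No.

The chromatic number is 3. The cycle 5-4-7-1-2-5 has odd length 5, so it cannot be 2-colored; at least 3 colors are needed.
3 colors suffice: color red → {2, 3, 7}; color blue → {1, 4, 6}; color green → {0, 5}.
That is already a proper 3-coloring.

Yes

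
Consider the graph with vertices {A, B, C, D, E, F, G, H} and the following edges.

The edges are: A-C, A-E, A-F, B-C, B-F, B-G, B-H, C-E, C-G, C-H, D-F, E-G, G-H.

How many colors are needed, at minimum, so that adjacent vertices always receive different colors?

4

B, C, G, H are pairwise adjacent (a clique of size 4), so at least 4 colors are needed.
4 colors suffice: color 1 → {C, F}; color 2 → {A, B, D}; color 3 → {G}; color 4 → {E, H}. Each edge has distinct colors on its endpoints.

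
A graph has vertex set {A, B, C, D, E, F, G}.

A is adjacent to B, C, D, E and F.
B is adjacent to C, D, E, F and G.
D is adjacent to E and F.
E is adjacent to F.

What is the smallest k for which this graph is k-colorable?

A, B, D, E, F form a clique, so at least 5 colors are needed.
A valid assignment using 5 colors: A=2, B=1, C=3, D=4, E=3, F=5, G=2. Every edge joins two different colors.

5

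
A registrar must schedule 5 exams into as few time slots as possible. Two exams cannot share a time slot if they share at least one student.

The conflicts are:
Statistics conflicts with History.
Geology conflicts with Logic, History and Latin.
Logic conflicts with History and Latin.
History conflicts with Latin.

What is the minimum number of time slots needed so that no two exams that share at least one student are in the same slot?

4

Geology, Logic, History, Latin pairwise conflict, so at least 4 time slots are needed.
4 time slots suffice: time slot 1 → {History}; time slot 2 → {Statistics, Geology}; time slot 3 → {Latin}; time slot 4 → {Logic}. Each listed conflict is separated.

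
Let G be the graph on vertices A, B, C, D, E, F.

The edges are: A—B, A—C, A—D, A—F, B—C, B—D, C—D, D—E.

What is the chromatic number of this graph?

A, B, C, D form a clique, so at least 4 colors are needed.
4 colors suffice: color 1 → {D, F}; color 2 → {A, E}; color 3 → {C}; color 4 → {B}. Each edge has distinct colors on its endpoints.

4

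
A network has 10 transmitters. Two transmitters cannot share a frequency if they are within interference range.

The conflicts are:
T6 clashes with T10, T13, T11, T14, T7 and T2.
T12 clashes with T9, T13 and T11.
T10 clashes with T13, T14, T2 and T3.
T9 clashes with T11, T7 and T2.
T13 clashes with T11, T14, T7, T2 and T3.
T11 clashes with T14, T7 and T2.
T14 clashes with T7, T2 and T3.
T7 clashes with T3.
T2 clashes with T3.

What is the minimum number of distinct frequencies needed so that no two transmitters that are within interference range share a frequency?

T6, T13, T11, T14, T2 are mutually in conflict, so at least 5 frequencies are needed.
A valid assignment using 5 frequencies: T6=5, T12=3, T10=2, T9=1, T13=1, T11=2, T14=4, T7=3, T2=3, T3=5. Each listed conflict is separated.

5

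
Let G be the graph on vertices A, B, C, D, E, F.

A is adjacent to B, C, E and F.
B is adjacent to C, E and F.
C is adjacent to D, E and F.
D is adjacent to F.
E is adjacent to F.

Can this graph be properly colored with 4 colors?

A, B, C, E, F form a clique, so at least 5 colors are needed.
So 4 colors are not enough.

No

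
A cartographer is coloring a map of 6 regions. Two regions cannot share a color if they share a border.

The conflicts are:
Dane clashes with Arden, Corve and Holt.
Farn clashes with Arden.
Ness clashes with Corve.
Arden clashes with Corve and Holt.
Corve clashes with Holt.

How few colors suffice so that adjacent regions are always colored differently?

Dane, Arden, Corve, Holt are mutually in conflict, so at least 4 colors are needed.
4 colors suffice: color 1 → {Farn, Corve}; color 2 → {Ness, Arden}; color 3 → {Dane}; color 4 → {Holt}. No two conflicting regions share a color.

4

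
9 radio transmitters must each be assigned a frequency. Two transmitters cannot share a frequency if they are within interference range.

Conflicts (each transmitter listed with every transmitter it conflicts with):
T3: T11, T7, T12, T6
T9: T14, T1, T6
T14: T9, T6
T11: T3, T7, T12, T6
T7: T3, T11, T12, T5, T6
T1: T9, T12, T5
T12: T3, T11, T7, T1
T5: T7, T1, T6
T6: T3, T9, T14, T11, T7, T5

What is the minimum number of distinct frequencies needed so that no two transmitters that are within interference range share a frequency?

T3, T11, T7, T12 pairwise conflict, so at least 4 frequencies are needed.
Using 4 frequencies: T3=4, T9=2, T14=3, T11=3, T7=2, T1=4, T12=1, T5=3, T6=1. No two conflicting transmitters share a frequency.

4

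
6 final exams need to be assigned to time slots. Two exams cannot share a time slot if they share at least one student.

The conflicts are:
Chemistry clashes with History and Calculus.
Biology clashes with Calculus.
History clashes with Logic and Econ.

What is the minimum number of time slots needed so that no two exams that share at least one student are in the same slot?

2

Chemistry and Calculus conflict, so at least 2 time slots are needed.
2 time slots suffice: time slot 1 → {History, Calculus}; time slot 2 → {Chemistry, Biology, Logic, Econ}. Each listed conflict is separated.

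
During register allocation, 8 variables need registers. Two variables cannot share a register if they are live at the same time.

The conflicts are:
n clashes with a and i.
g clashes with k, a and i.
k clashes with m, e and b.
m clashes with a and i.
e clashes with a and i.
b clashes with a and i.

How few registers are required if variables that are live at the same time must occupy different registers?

2

e and a conflict, so at least 2 registers are needed.
2 registers suffice: register 1 → {k, a, i}; register 2 → {n, g, m, e, b}. No two conflicting variables share a register.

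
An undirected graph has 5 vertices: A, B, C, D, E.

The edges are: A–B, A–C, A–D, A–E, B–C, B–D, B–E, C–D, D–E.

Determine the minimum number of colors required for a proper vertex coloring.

4

A, B, D, E are pairwise adjacent (a clique of size 4), so at least 4 colors are needed.
4 colors suffice: A=blue, B=green, C=yellow, D=red, E=yellow. Every edge joins two different colors.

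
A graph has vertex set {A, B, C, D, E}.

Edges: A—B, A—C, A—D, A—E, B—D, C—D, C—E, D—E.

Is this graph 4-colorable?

Yes

The chromatic number is 4. A, C, D, E are mutually adjacent (a clique of size 4), so at least 4 colors are needed.
4 colors suffice: color red → {D}; color blue → {A}; color green → {B, C}; color yellow → {E}.
That is already a proper 4-coloring.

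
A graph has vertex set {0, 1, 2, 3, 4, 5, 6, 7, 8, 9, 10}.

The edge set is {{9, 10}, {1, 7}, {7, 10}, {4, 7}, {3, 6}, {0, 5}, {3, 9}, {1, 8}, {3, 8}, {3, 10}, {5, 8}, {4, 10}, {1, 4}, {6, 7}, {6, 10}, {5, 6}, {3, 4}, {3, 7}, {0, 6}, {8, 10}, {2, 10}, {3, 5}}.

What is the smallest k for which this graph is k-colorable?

4

3, 4, 7, 10 are mutually adjacent (a clique of size 4), so at least 4 colors are needed.
4 colors suffice: 0=red, 1=red, 2=red, 3=red, 4=yellow, 5=blue, 6=yellow, 7=green, 8=green, 9=green, 10=blue. Each edge has distinct colors on its endpoints.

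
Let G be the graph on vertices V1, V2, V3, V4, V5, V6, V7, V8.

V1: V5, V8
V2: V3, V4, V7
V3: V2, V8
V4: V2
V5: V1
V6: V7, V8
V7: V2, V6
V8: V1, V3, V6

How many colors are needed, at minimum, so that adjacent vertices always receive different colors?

3

The cycle V8-V3-V2-V7-V6-V8 has odd length 5, so it cannot be 2-colored; at least 3 colors are needed.
3 colors suffice: color 1 → {V2, V5, V8}; color 2 → {V1, V3, V4, V6}; color 3 → {V7}. No two adjacent vertices share a color.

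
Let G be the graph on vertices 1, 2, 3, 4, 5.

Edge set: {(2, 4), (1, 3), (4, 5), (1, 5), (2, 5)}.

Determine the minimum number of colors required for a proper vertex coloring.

3

2, 4, 5 form a triangle, so at least 3 colors are needed.
3 colors suffice: 1=b, 2=c, 3=a, 4=b, 5=a. Every edge joins two different colors.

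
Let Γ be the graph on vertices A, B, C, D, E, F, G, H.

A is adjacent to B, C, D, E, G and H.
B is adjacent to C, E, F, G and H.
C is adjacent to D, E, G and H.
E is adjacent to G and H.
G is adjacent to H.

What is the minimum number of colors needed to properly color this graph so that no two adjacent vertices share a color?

6

A, B, C, E, G, H form a clique, so at least 6 colors are needed.
6 colors suffice: A=2, B=3, C=1, D=3, E=5, F=1, G=6, H=4. Each edge has distinct colors on its endpoints.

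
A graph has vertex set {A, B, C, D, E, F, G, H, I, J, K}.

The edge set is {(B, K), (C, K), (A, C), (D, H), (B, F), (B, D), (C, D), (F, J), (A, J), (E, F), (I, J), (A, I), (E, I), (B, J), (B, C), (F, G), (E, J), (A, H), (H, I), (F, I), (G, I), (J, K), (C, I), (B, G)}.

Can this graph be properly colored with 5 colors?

The chromatic number is 4. E, F, I, J are mutually adjacent (a clique of size 4), so at least 4 colors are needed.
4 colors suffice: color 1 → {B, I}; color 2 → {C, G, H, J}; color 3 → {A, D, F, K}; color 4 → {E}.
Since 5 ≥ 4, a proper 5-coloring certainly exists.

Yes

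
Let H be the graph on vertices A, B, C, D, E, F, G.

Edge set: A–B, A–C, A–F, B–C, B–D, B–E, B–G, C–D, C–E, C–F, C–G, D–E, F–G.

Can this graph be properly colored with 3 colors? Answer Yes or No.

No

B, C, D, E form a clique, so at least 4 colors are needed.
So 3 colors are not enough.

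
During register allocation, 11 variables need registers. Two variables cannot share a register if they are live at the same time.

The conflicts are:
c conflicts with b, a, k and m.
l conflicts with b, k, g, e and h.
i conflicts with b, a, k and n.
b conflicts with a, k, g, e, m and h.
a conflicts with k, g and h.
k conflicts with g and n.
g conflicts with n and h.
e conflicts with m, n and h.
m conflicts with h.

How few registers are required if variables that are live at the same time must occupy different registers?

l, b, e, h pairwise conflict, so at least 4 registers are needed.
4 registers suffice: register 1 → {b, n}; register 2 → {k, h}; register 3 → {l, a, m}; register 4 → {c, i, g, e}. Every pair that conflicts lands in different registers.

4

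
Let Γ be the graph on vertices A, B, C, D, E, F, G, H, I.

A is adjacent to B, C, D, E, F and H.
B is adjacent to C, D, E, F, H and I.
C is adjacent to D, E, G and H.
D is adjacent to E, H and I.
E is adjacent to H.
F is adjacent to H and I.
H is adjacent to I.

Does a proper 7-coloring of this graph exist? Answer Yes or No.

Yes

The chromatic number is 6. A, B, C, D, E, H are mutually adjacent (a clique of size 6), so at least 6 colors are needed.
One proper 6-coloring: A=3, B=2, C=4, D=5, E=6, F=4, G=1, H=1, I=3.
Since 7 ≥ 6, a proper 7-coloring certainly exists.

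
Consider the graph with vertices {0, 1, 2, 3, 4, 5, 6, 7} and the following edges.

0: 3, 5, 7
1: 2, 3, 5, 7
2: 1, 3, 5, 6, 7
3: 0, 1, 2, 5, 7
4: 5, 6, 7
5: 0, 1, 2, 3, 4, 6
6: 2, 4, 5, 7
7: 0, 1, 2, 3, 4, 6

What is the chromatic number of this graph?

1, 2, 3, 7 are mutually adjacent (a clique of size 4), so at least 4 colors are needed.
4 colors suffice: 0=b, 1=d, 2=b, 3=c, 4=b, 5=a, 6=c, 7=a. No two adjacent vertices share a color.

4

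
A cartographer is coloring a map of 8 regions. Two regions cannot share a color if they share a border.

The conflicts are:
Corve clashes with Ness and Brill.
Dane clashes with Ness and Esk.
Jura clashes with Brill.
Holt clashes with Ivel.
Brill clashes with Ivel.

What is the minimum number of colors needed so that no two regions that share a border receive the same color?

Holt and Ivel conflict, so at least 2 colors are needed.
2 colors suffice: color 1 → {Holt, Ness, Brill, Esk}; color 2 → {Corve, Dane, Jura, Ivel}. Each listed conflict is separated.

2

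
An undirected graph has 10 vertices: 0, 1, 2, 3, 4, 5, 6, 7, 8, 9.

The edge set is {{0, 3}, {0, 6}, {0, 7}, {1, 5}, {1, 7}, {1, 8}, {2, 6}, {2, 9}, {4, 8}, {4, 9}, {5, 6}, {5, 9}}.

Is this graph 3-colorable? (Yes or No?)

Yes

The chromatic number is 3. The cycle 8-1-5-9-4-8 has odd length 5, so it cannot be 2-colored; at least 3 colors are needed.
One proper 3-coloring: 0=a, 1=b, 2=a, 3=b, 4=c, 5=a, 6=b, 7=c, 8=a, 9=b.
That is already a proper 3-coloring.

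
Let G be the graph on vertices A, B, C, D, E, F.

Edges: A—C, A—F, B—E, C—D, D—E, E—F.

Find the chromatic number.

3

The cycle C-A-F-E-D-C has odd length 5, so it cannot be 2-colored; at least 3 colors are needed.
3 colors suffice: color 1 → {C, E}; color 2 → {B, D, F}; color 3 → {A}. Each edge has distinct colors on its endpoints.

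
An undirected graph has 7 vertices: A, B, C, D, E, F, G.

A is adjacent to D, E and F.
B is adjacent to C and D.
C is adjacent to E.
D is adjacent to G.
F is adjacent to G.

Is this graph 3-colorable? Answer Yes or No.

Yes

The chromatic number is 3. The cycle A-D-B-C-E-A has odd length 5, so it cannot be 2-colored; at least 3 colors are needed.
A valid assignment using 3 colors: A=1, B=1, C=3, D=2, E=2, F=2, G=1.
That is already a proper 3-coloring.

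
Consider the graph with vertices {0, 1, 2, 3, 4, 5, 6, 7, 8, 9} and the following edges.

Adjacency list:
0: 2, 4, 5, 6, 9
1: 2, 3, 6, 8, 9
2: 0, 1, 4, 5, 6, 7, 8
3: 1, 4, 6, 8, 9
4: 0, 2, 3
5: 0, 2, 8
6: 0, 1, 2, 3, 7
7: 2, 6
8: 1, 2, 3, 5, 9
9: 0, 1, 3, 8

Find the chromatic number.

4

1, 3, 8, 9 are mutually adjacent (a clique of size 4), so at least 4 colors are needed.
One proper 4-coloring: 0=blue, 1=blue, 2=red, 3=red, 4=green, 5=yellow, 6=green, 7=blue, 8=green, 9=yellow. Each edge has distinct colors on its endpoints.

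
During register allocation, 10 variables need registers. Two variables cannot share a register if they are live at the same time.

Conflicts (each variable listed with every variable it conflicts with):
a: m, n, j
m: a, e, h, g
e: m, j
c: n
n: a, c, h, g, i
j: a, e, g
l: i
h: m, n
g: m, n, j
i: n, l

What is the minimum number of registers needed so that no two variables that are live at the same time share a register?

2

a and j conflict, so at least 2 registers are needed.
2 registers suffice: register 1 → {m, n, j, l}; register 2 → {a, e, c, h, g, i}. Each listed conflict is separated.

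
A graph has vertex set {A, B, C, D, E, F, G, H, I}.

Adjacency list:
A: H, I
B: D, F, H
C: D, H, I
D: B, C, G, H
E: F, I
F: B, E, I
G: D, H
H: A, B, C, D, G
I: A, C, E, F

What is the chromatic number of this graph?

3

D, G, H form a triangle, so at least 3 colors are needed.
3 colors suffice: A=blue, B=green, C=green, D=blue, E=green, F=blue, G=green, H=red, I=red. No two adjacent vertices share a color.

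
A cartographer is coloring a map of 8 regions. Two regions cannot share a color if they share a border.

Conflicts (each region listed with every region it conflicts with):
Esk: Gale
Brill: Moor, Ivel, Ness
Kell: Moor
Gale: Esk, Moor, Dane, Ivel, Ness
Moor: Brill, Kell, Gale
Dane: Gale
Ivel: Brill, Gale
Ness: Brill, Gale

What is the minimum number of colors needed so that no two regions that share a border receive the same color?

Brill and Ivel conflict, so at least 2 colors are needed.
2 colors suffice: color 1 → {Brill, Kell, Gale}; color 2 → {Esk, Moor, Dane, Ivel, Ness}. Every pair that conflicts lands in different colors.

2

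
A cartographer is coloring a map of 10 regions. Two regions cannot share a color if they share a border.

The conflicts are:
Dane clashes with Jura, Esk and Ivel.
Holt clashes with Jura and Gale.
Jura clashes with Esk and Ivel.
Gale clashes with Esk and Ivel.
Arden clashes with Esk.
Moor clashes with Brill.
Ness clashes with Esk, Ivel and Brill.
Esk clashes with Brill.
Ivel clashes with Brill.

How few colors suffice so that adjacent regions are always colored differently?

Dane, Jura, Esk are mutually in conflict, so at least 3 colors are needed.
3 colors suffice: Dane=3, Holt=1, Jura=2, Gale=2, Arden=2, Moor=1, Ness=3, Esk=1, Ivel=1, Brill=2. Each listed conflict is separated.

3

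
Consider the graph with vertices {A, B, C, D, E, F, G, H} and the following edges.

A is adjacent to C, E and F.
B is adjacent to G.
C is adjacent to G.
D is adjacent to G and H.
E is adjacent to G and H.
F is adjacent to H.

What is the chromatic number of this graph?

2

E and G are adjacent, so at least 2 colors are needed.
2 colors suffice: color red → {A, G, H}; color blue → {B, C, D, E, F}. Every edge joins two different colors.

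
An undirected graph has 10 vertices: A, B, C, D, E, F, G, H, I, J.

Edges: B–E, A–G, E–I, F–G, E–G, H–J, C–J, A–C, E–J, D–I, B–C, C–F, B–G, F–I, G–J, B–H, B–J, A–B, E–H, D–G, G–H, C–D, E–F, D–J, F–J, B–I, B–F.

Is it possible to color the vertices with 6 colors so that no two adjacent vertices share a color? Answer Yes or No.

The chromatic number is 5. B, E, G, H, J form a clique, so at least 5 colors are needed.
5 colors suffice: color 1 → {B, D}; color 2 → {A, I, J}; color 3 → {C, G}; color 4 → {E}; color 5 → {F, H}.
Since 6 ≥ 5, a proper 6-coloring certainly exists.

Yes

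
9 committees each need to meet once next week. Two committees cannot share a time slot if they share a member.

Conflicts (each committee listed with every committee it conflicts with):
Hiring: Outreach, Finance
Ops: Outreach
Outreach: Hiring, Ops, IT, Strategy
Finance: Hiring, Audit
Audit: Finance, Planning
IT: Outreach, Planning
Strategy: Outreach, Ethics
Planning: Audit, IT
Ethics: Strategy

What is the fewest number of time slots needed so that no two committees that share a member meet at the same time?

Hiring and Finance conflict, so at least 2 time slots are needed.
2 time slots suffice: time slot 1 → {Outreach, Finance, Planning, Ethics}; time slot 2 → {Hiring, Ops, Audit, IT, Strategy}. Each listed conflict is separated.

2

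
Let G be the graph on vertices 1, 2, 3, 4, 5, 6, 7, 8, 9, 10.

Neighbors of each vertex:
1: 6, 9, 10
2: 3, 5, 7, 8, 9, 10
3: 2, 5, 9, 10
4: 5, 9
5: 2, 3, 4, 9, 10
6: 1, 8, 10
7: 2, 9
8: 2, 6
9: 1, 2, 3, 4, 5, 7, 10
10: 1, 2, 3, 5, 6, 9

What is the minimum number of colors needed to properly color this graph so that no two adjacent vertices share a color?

2, 3, 5, 9, 10 are mutually adjacent (a clique of size 5), so at least 5 colors are needed.
5 colors suffice: color red → {6, 9}; color blue → {4, 7, 8, 10}; color green → {1, 2}; color yellow → {5}; color purple → {3}. Every edge joins two different colors.

5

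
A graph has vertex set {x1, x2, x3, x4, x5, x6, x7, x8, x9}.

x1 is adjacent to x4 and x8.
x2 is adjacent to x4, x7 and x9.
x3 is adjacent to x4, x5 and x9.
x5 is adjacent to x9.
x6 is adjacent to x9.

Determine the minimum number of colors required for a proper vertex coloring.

3

x3, x5, x9 are mutually adjacent, so at least 3 colors are needed.
A valid assignment using 3 colors: x1=2, x2=2, x3=2, x4=1, x5=3, x6=2, x7=1, x8=1, x9=1. No two adjacent vertices share a color.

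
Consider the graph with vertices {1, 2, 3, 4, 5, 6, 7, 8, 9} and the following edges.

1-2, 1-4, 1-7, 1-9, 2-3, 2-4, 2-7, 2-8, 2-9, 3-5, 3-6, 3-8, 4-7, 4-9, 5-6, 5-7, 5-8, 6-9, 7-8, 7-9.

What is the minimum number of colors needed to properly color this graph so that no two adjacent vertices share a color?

5

1, 2, 4, 7, 9 are pairwise adjacent (a clique of size 5), so at least 5 colors are needed.
One proper 5-coloring: 1=d, 2=b, 3=a, 4=e, 5=b, 6=d, 7=a, 8=c, 9=c. No two adjacent vertices share a color.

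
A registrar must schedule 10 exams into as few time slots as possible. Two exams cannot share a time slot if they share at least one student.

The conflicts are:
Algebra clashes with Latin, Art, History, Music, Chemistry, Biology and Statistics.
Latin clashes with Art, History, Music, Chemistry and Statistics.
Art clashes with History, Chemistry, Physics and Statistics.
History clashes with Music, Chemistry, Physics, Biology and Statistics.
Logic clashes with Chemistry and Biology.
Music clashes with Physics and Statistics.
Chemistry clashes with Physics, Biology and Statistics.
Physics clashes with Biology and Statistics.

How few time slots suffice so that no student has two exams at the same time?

6

Algebra, Latin, Art, History, Chemistry, Statistics pairwise conflict, so at least 6 time slots are needed.
6 time slots suffice: time slot 1 → {Music, Chemistry}; time slot 2 → {History, Logic}; time slot 3 → {Biology, Statistics}; time slot 4 → {Algebra, Physics}; time slot 5 → {Art}; time slot 6 → {Latin}. Each listed conflict is separated.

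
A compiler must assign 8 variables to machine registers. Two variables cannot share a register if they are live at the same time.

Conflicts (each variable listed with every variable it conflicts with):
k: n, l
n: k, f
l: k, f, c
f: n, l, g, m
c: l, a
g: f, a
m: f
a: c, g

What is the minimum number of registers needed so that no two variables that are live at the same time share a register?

3

The cycle a-g-f-l-c-a has odd length 5, so it cannot be 2-colored; at least 3 registers are needed.
3 registers suffice: register 1 → {k, f, c}; register 2 → {n, l, g, m}; register 3 → {a}. No two conflicting variables share a register.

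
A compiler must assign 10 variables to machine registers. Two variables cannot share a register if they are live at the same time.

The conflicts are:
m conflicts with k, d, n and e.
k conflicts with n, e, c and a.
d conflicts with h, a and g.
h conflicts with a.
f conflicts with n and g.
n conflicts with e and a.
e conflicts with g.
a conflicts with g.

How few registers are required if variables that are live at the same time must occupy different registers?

4

m, k, n, e all conflict with each other, so at least 4 registers are needed.
4 registers suffice: register 1 → {f, e, c, a}; register 2 → {k, h, g}; register 3 → {d, n}; register 4 → {m}. Every pair that conflicts lands in different registers.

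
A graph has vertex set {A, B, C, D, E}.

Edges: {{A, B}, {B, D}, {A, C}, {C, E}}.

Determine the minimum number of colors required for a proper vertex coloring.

B and D are adjacent, so at least 2 colors are needed.
2 colors suffice: color 1 → {B, C}; color 2 → {A, D, E}. No two adjacent vertices share a color.

2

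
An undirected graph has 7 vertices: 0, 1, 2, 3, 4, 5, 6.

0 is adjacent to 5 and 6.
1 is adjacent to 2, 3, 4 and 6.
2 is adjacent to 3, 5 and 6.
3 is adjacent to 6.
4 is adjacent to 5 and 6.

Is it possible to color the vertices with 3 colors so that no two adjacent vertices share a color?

1, 2, 3, 6 are mutually adjacent (a clique of size 4), so at least 4 colors are needed.
So 3 colors are not enough.

No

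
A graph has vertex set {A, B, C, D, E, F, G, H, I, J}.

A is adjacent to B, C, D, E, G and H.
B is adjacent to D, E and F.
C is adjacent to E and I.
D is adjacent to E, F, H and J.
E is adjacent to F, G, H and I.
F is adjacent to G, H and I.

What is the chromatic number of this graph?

A, D, E, H are pairwise adjacent (a clique of size 4), so at least 4 colors are needed.
One proper 4-coloring: A=blue, B=yellow, C=green, D=green, E=red, F=blue, G=green, H=yellow, I=yellow, J=red. No two adjacent vertices share a color.

4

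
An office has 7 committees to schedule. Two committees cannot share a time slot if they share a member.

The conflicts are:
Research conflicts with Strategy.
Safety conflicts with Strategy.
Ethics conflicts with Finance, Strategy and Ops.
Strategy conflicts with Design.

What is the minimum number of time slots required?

2

Ethics and Strategy conflict, so at least 2 time slots are needed.
2 time slots suffice: Research=2, Safety=2, Ethics=2, Finance=1, Strategy=1, Ops=1, Design=2. Every pair that conflicts lands in different time slots.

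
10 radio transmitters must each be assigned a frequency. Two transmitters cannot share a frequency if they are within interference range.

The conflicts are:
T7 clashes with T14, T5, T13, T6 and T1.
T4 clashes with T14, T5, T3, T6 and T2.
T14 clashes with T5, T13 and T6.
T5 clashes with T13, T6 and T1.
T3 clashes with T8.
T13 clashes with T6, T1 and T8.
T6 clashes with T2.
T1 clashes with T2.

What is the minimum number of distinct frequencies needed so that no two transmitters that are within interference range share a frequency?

T7, T14, T5, T13, T6 are mutually in conflict, so at least 5 frequencies are needed.
5 frequencies suffice: frequency 1 → {T5, T8, T2}; frequency 2 → {T4, T13}; frequency 3 → {T3, T6, T1}; frequency 4 → {T7}; frequency 5 → {T14}. Every pair that conflicts lands in different frequencies.

5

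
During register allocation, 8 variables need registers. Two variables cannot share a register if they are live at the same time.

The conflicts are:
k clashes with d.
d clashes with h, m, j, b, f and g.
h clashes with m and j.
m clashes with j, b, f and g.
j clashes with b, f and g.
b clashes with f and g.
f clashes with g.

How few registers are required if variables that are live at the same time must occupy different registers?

6

d, m, j, b, f, g all conflict with each other, so at least 6 registers are needed.
6 registers suffice: k=2, d=1, h=4, m=2, j=3, b=4, f=6, g=5. No two conflicting variables share a register.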